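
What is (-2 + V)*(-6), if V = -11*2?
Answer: 144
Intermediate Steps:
V = -22
(-2 + V)*(-6) = (-2 - 22)*(-6) = -24*(-6) = 144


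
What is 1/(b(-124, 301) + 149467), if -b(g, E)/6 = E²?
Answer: -1/394139 ≈ -2.5372e-6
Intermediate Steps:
b(g, E) = -6*E²
1/(b(-124, 301) + 149467) = 1/(-6*301² + 149467) = 1/(-6*90601 + 149467) = 1/(-543606 + 149467) = 1/(-394139) = -1/394139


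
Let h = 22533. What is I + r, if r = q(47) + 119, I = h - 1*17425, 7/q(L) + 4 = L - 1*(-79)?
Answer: 637701/122 ≈ 5227.1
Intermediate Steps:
q(L) = 7/(75 + L) (q(L) = 7/(-4 + (L - 1*(-79))) = 7/(-4 + (L + 79)) = 7/(-4 + (79 + L)) = 7/(75 + L))
I = 5108 (I = 22533 - 1*17425 = 22533 - 17425 = 5108)
r = 14525/122 (r = 7/(75 + 47) + 119 = 7/122 + 119 = 14525/122 ≈ 119.06)
I + r = 5108 + 14525/122 = 637701/122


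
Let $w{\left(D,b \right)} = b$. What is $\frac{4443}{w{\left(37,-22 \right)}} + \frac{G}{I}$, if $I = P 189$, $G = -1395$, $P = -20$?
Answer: $- \frac{186265}{924} \approx -201.59$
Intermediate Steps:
$I = -3780$ ($I = \left(-20\right) 189 = -3780$)
$\frac{4443}{w{\left(37,-22 \right)}} + \frac{G}{I} = \frac{4443}{-22} - \frac{1395}{-3780} = 4443 \left(- \frac{1}{22}\right) - - \frac{31}{84} = - \frac{4443}{22} + \frac{31}{84} = - \frac{186265}{924}$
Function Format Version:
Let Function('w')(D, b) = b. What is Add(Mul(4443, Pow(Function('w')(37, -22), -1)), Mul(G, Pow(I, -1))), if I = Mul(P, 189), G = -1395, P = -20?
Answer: Rational(-186265, 924) ≈ -201.59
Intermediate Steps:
I = -3780 (I = Mul(-20, 189) = -3780)
Add(Mul(4443, Pow(Function('w')(37, -22), -1)), Mul(G, Pow(I, -1))) = Add(Mul(4443, Pow(-22, -1)), Mul(-1395, Pow(-3780, -1))) = Add(Mul(4443, Rational(-1, 22)), Mul(-1395, Rational(-1, 3780))) = Add(Rational(-4443, 22), Rational(31, 84)) = Rational(-186265, 924)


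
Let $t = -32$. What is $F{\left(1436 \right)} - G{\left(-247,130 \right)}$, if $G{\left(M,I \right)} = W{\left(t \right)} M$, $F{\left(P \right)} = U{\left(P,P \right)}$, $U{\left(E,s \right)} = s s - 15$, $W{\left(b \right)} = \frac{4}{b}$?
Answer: $\frac{16496401}{8} \approx 2.0621 \cdot 10^{6}$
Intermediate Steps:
$U{\left(E,s \right)} = -15 + s^{2}$ ($U{\left(E,s \right)} = s^{2} - 15 = -15 + s^{2}$)
$F{\left(P \right)} = -15 + P^{2}$
$G{\left(M,I \right)} = - \frac{M}{8}$ ($G{\left(M,I \right)} = \frac{4}{-32} M = 4 \left(- \frac{1}{32}\right) M = - \frac{M}{8}$)
$F{\left(1436 \right)} - G{\left(-247,130 \right)} = \left(-15 + 1436^{2}\right) - \left(- \frac{1}{8}\right) \left(-247\right) = \left(-15 + 2062096\right) - \frac{247}{8} = 2062081 - \frac{247}{8} = \frac{16496401}{8}$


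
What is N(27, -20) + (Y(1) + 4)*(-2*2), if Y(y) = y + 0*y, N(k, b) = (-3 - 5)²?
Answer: 44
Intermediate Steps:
N(k, b) = 64 (N(k, b) = (-8)² = 64)
Y(y) = y (Y(y) = y + 0 = y)
N(27, -20) + (Y(1) + 4)*(-2*2) = 64 + (1 + 4)*(-2*2) = 64 + 5*(-4) = 64 - 20 = 44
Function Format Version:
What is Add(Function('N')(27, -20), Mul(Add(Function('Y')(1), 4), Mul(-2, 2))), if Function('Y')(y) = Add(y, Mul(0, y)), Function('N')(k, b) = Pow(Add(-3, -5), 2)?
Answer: 44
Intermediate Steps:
Function('N')(k, b) = 64 (Function('N')(k, b) = Pow(-8, 2) = 64)
Function('Y')(y) = y (Function('Y')(y) = Add(y, 0) = y)
Add(Function('N')(27, -20), Mul(Add(Function('Y')(1), 4), Mul(-2, 2))) = Add(64, Mul(Add(1, 4), Mul(-2, 2))) = Add(64, Mul(5, -4)) = Add(64, -20) = 44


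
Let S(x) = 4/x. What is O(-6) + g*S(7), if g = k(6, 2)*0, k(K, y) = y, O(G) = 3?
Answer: 3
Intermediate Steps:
g = 0 (g = 2*0 = 0)
O(-6) + g*S(7) = 3 + 0*(4/7) = 3 + 0 = 3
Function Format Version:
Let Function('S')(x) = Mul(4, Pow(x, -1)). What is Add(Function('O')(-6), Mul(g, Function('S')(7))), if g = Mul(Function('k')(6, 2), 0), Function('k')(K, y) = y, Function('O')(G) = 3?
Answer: 3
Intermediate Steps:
g = 0 (g = Mul(2, 0) = 0)
Add(Function('O')(-6), Mul(g, Function('S')(7))) = Add(3, Mul(0, Mul(4, Pow(7, -1)))) = Add(3, Mul(0, Mul(4, Rational(1, 7)))) = Add(3, Mul(0, Rational(4, 7))) = Add(3, 0) = 3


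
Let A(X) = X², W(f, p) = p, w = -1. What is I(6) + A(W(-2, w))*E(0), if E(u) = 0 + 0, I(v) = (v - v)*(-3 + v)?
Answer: 0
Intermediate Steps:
I(v) = 0 (I(v) = 0*(-3 + v) = 0)
E(u) = 0
I(6) + A(W(-2, w))*E(0) = 0 + (-1)²*0 = 0 + 1*0 = 0 + 0 = 0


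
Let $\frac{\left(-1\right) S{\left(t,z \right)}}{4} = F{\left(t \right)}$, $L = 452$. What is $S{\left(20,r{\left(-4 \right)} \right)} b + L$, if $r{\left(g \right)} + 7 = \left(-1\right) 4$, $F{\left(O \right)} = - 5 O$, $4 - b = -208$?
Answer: $85252$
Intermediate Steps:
$b = 212$ ($b = 4 - -208 = 4 + 208 = 212$)
$r{\left(g \right)} = -11$ ($r{\left(g \right)} = -7 - 4 = -11$)
$S{\left(t,z \right)} = 20 t$ ($S{\left(t,z \right)} = - 4 \left(- 5 t\right) = 20 t$)
$S{\left(20,r{\left(-4 \right)} \right)} b + L = 20 \cdot 20 \cdot 212 + 452 = 400 \cdot 212 + 452 = 84800 + 452 = 85252$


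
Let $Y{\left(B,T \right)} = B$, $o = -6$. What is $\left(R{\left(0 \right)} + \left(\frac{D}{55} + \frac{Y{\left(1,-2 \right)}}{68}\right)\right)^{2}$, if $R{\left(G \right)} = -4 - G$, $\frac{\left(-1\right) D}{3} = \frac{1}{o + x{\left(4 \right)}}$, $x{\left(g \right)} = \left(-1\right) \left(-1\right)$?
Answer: $\frac{5523611041}{349690000} \approx 15.796$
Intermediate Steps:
$x{\left(g \right)} = 1$
$D = \frac{3}{5}$ ($D = - \frac{3}{-6 + 1} = - \frac{3}{-5} = \left(-3\right) \left(- \frac{1}{5}\right) = \frac{3}{5} \approx 0.6$)
$\left(R{\left(0 \right)} + \left(\frac{D}{55} + \frac{Y{\left(1,-2 \right)}}{68}\right)\right)^{2} = \left(\left(-4 - 0\right) + \left(\frac{3}{5 \cdot 55} + 1 \cdot \frac{1}{68}\right)\right)^{2} = \left(\left(-4 + 0\right) + \left(\frac{3}{5} \cdot \frac{1}{55} + 1 \cdot \frac{1}{68}\right)\right)^{2} = \left(-4 + \left(\frac{3}{275} + \frac{1}{68}\right)\right)^{2} = \left(-4 + \frac{479}{18700}\right)^{2} = \left(- \frac{74321}{18700}\right)^{2} = \frac{5523611041}{349690000}$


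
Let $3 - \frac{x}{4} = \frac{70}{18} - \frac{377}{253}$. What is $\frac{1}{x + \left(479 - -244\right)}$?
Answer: $\frac{2277}{1651747} \approx 0.0013785$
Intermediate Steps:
$x = \frac{5476}{2277}$ ($x = 12 - 4 \left(\frac{70}{18} - \frac{377}{253}\right) = 12 - 4 \left(70 \cdot \frac{1}{18} - \frac{377}{253}\right) = 12 - 4 \left(\frac{35}{9} - \frac{377}{253}\right) = 12 - \frac{21848}{2277} = \frac{5476}{2277} \approx 2.4049$)
$\frac{1}{x + \left(479 - -244\right)} = \frac{1}{\frac{5476}{2277} + \left(479 - -244\right)} = \frac{1}{\frac{5476}{2277} + \left(479 + 244\right)} = \frac{1}{\frac{5476}{2277} + 723} = \frac{1}{\frac{1651747}{2277}} = \frac{2277}{1651747}$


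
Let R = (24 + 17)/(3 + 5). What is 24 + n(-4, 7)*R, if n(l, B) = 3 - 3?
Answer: 24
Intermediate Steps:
n(l, B) = 0
R = 41/8 ≈ 5.1250
24 + n(-4, 7)*R = 24 + 0*(41/8) = 24 + 0 = 24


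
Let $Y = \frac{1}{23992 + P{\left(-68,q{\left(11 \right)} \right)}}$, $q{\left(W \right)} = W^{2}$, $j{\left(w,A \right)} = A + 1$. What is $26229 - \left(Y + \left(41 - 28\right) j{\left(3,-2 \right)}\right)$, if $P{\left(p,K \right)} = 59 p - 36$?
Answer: $\frac{523370447}{19944} \approx 26242.0$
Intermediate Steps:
$j{\left(w,A \right)} = 1 + A$
$P{\left(p,K \right)} = -36 + 59 p$
$Y = \frac{1}{19944}$ ($Y = \frac{1}{23992 + \left(-36 + 59 \left(-68\right)\right)} = \frac{1}{23992 - 4048} = \frac{1}{19944} \approx 5.014 \cdot 10^{-5}$)
$26229 - \left(Y + \left(41 - 28\right) j{\left(3,-2 \right)}\right) = 26229 - \left(\frac{1}{19944} + \left(41 - 28\right) \left(1 - 2\right)\right) = 26229 - \left(\frac{1}{19944} + 13 \left(-1\right)\right) = 26229 - \left(\frac{1}{19944} - 13\right) = 26229 - - \frac{259271}{19944} = 26229 + \frac{259271}{19944} = \frac{523370447}{19944}$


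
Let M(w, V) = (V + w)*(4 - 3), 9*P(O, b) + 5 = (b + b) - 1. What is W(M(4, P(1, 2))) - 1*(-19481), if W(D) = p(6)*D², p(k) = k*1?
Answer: 528299/27 ≈ 19567.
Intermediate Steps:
p(k) = k
P(O, b) = -⅔ + 2*b/9 (P(O, b) = -5/9 + ((b + b) - 1)/9 = -5/9 + (2*b - 1)/9 = -5/9 + (-1 + 2*b)/9 = -5/9 + (-⅑ + 2*b/9) = -⅔ + 2*b/9)
M(w, V) = V + w (M(w, V) = (V + w)*1 = V + w)
W(D) = 6*D²
W(M(4, P(1, 2))) - 1*(-19481) = 6*((-⅔ + (2/9)*2) + 4)² - 1*(-19481) = 6*((-⅔ + 4/9) + 4)² + 19481 = 6*(-2/9 + 4)² + 19481 = 6*(34/9)² + 19481 = 6*(1156/81) + 19481 = 2312/27 + 19481 = 528299/27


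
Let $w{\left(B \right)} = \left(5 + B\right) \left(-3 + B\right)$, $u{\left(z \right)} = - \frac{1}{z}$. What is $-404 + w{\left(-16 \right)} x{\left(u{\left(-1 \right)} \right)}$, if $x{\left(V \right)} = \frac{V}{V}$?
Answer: $-195$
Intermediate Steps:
$x{\left(V \right)} = 1$
$w{\left(B \right)} = \left(-3 + B\right) \left(5 + B\right)$
$-404 + w{\left(-16 \right)} x{\left(u{\left(-1 \right)} \right)} = -404 + \left(-15 + \left(-16\right)^{2} + 2 \left(-16\right)\right) 1 = -404 + \left(-15 + 256 - 32\right) 1 = -404 + 209 \cdot 1 = -404 + 209 = -195$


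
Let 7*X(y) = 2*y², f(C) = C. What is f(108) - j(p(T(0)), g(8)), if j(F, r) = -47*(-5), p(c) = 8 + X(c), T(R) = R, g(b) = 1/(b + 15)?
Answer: -127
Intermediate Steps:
g(b) = 1/(15 + b)
X(y) = 2*y²/7 (X(y) = (2*y²)/7 = 2*y²/7)
p(c) = 8 + 2*c²/7
j(F, r) = 235
f(108) - j(p(T(0)), g(8)) = 108 - 1*235 = 108 - 235 = -127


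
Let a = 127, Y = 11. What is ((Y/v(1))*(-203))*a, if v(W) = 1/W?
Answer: -283591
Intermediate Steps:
((Y/v(1))*(-203))*a = ((11/(1/1))*(-203))*127 = ((11/1)*(-203))*127 = ((11*1)*(-203))*127 = (11*(-203))*127 = -2233*127 = -283591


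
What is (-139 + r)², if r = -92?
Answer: 53361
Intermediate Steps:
(-139 + r)² = (-139 - 92)² = (-231)² = 53361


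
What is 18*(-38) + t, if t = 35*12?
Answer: -264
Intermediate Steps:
t = 420
18*(-38) + t = 18*(-38) + 420 = -684 + 420 = -264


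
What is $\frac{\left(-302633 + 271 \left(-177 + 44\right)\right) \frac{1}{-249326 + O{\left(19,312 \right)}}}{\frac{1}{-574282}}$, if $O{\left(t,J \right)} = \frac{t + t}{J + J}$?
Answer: $- \frac{60682605557184}{77789693} \approx -7.8009 \cdot 10^{5}$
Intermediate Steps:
$O{\left(t,J \right)} = \frac{t}{J}$ ($O{\left(t,J \right)} = \frac{2 t}{2 J} = 2 t \frac{1}{2 J} = \frac{t}{J}$)
$\frac{\left(-302633 + 271 \left(-177 + 44\right)\right) \frac{1}{-249326 + O{\left(19,312 \right)}}}{\frac{1}{-574282}} = \frac{\left(-302633 + 271 \left(-177 + 44\right)\right) \frac{1}{-249326 + \frac{19}{312}}}{\frac{1}{-574282}} = \frac{\left(-302633 + 271 \left(-133\right)\right) \frac{1}{-249326 + 19 \cdot \frac{1}{312}}}{- \frac{1}{574282}} = \frac{-302633 - 36043}{-249326 + \frac{19}{312}} \left(-574282\right) = - \frac{338676}{- \frac{77789693}{312}} \left(-574282\right) = \left(-338676\right) \left(- \frac{312}{77789693}\right) \left(-574282\right) = \frac{105666912}{77789693} \left(-574282\right) = - \frac{60682605557184}{77789693}$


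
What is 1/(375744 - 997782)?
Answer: -1/622038 ≈ -1.6076e-6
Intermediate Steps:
1/(375744 - 997782) = 1/(-622038) = -1/622038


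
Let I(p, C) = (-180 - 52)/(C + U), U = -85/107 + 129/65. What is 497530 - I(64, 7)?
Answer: 28342414950/56963 ≈ 4.9756e+5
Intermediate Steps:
U = 8278/6955 (U = -85*1/107 + 129*(1/65) = -85/107 + 129/65 = 8278/6955 ≈ 1.1902)
I(p, C) = -232/(8278/6955 + C) (I(p, C) = (-180 - 52)/(C + 8278/6955) = -232/(8278/6955 + C))
497530 - I(64, 7) = 497530 - (-1613560)/(8278 + 6955*7) = 497530 - (-1613560)/(8278 + 48685) = 497530 - (-1613560)/56963 = 497530 - 1*(-1613560/56963) = 497530 + 1613560/56963 = 28342414950/56963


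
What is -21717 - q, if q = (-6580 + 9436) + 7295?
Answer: -31868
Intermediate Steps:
q = 10151 (q = 2856 + 7295 = 10151)
-21717 - q = -21717 - 1*10151 = -21717 - 10151 = -31868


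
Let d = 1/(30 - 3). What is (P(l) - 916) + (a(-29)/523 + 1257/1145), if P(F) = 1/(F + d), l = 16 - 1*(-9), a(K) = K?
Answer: -370370081559/404812460 ≈ -914.92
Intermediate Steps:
d = 1/27 ≈ 0.037037
l = 25 (l = 16 + 9 = 25)
P(F) = 1/(1/27 + F) (P(F) = 1/(F + 1/27) = 1/(1/27 + F))
(P(l) - 916) + (a(-29)/523 + 1257/1145) = (27/(1 + 27*25) - 916) + (-29/523 + 1257/1145) = (27/(1 + 675) - 916) + (-29*1/523 + 1257*(1/1145)) = (27/676 - 916) + (-29/523 + 1257/1145) = (27*(1/676) - 916) + 624206/598835 = (27/676 - 916) + 624206/598835 = -619189/676 + 624206/598835 = -370370081559/404812460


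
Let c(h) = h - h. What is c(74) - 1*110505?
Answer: -110505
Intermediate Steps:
c(h) = 0
c(74) - 1*110505 = 0 - 1*110505 = 0 - 110505 = -110505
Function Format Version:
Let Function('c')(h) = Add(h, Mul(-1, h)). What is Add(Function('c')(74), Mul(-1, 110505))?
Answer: -110505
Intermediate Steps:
Function('c')(h) = 0
Add(Function('c')(74), Mul(-1, 110505)) = Add(0, Mul(-1, 110505)) = Add(0, -110505) = -110505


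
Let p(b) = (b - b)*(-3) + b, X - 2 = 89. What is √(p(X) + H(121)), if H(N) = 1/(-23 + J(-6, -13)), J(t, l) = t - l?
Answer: √1455/4 ≈ 9.5361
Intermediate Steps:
X = 91 (X = 2 + 89 = 91)
H(N) = -1/16 (H(N) = 1/(-23 + (-6 - 1*(-13))) = 1/(-23 + (-6 + 13)) = 1/(-23 + 7) = 1/(-16) = -1/16)
p(b) = b (p(b) = 0*(-3) + b = 0 + b = b)
√(p(X) + H(121)) = √(91 - 1/16) = √(1455/16) = √1455/4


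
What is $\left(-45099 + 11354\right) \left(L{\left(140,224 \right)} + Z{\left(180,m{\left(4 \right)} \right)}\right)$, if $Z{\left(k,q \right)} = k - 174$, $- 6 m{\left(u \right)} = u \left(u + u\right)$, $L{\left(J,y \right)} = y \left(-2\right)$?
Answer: $14915290$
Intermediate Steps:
$L{\left(J,y \right)} = - 2 y$
$m{\left(u \right)} = - \frac{u^{2}}{3}$ ($m{\left(u \right)} = - \frac{u \left(u + u\right)}{6} = - \frac{u 2 u}{6} = - \frac{2 u^{2}}{6} = - \frac{u^{2}}{3}$)
$Z{\left(k,q \right)} = -174 + k$
$\left(-45099 + 11354\right) \left(L{\left(140,224 \right)} + Z{\left(180,m{\left(4 \right)} \right)}\right) = \left(-45099 + 11354\right) \left(\left(-2\right) 224 + \left(-174 + 180\right)\right) = - 33745 \left(-448 + 6\right) = \left(-33745\right) \left(-442\right) = 14915290$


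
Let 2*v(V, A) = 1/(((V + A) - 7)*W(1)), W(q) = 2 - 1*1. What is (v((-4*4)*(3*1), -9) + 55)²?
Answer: 49547521/16384 ≈ 3024.1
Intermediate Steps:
W(q) = 1 (W(q) = 2 - 1 = 1)
v(V, A) = 1/(2*(-7 + A + V)) (v(V, A) = (1/((V + A) - 7*1))/2 = (1/((A + V) - 7))/2 = (1/(-7 + A + V))/2 = 1/(2*(-7 + A + V)))
(v((-4*4)*(3*1), -9) + 55)² = (1/(2*(-7 - 9 + (-4*4)*(3*1))) + 55)² = (1/(2*(-7 - 9 - 16*3)) + 55)² = (1/(2*(-7 - 9 - 48)) + 55)² = ((½)/(-64) + 55)² = ((½)*(-1/64) + 55)² = (-1/128 + 55)² = (7039/128)² = 49547521/16384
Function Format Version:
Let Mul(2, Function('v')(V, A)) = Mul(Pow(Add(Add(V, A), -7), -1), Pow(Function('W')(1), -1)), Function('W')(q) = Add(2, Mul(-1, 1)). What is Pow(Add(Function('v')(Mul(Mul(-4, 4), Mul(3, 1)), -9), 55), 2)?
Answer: Rational(49547521, 16384) ≈ 3024.1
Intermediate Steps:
Function('W')(q) = 1 (Function('W')(q) = Add(2, -1) = 1)
Function('v')(V, A) = Mul(Rational(1, 2), Pow(Add(-7, A, V), -1)) (Function('v')(V, A) = Mul(Rational(1, 2), Mul(Pow(Add(Add(V, A), -7), -1), Pow(1, -1))) = Mul(Rational(1, 2), Mul(Pow(Add(Add(A, V), -7), -1), 1)) = Mul(Rational(1, 2), Mul(Pow(Add(-7, A, V), -1), 1)) = Mul(Rational(1, 2), Pow(Add(-7, A, V), -1)))
Pow(Add(Function('v')(Mul(Mul(-4, 4), Mul(3, 1)), -9), 55), 2) = Pow(Add(Mul(Rational(1, 2), Pow(Add(-7, -9, Mul(Mul(-4, 4), Mul(3, 1))), -1)), 55), 2) = Pow(Add(Mul(Rational(1, 2), Pow(Add(-7, -9, Mul(-16, 3)), -1)), 55), 2) = Pow(Add(Mul(Rational(1, 2), Pow(Add(-7, -9, -48), -1)), 55), 2) = Pow(Add(Mul(Rational(1, 2), Pow(-64, -1)), 55), 2) = Pow(Add(Mul(Rational(1, 2), Rational(-1, 64)), 55), 2) = Pow(Add(Rational(-1, 128), 55), 2) = Pow(Rational(7039, 128), 2) = Rational(49547521, 16384)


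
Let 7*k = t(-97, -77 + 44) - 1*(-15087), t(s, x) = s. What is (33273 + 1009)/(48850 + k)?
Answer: 119987/178470 ≈ 0.67231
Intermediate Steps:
k = 14990/7 (k = (-97 - 1*(-15087))/7 = (-97 + 15087)/7 = (⅐)*14990 = 14990/7 ≈ 2141.4)
(33273 + 1009)/(48850 + k) = (33273 + 1009)/(48850 + 14990/7) = 34282/(356940/7) = 34282*(7/356940) = 119987/178470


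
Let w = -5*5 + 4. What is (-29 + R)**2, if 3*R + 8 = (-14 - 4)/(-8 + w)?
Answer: 7491169/7569 ≈ 989.72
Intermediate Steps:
w = -21 (w = -25 + 4 = -21)
R = -214/87 (R = -8/3 + ((-14 - 4)/(-8 - 21))/3 = -8/3 + (-18/(-29))/3 = -8/3 + (-18*(-1/29))/3 = -8/3 + (1/3)*(18/29) = -8/3 + 6/29 = -214/87 ≈ -2.4598)
(-29 + R)**2 = (-29 - 214/87)**2 = (-2737/87)**2 = 7491169/7569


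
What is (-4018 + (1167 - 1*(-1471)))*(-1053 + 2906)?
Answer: -2557140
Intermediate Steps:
(-4018 + (1167 - 1*(-1471)))*(-1053 + 2906) = (-4018 + (1167 + 1471))*1853 = (-4018 + 2638)*1853 = -1380*1853 = -2557140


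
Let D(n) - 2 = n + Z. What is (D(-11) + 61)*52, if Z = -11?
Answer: 2132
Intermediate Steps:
D(n) = -9 + n (D(n) = 2 + (n - 11) = 2 + (-11 + n) = -9 + n)
(D(-11) + 61)*52 = ((-9 - 11) + 61)*52 = (-20 + 61)*52 = 41*52 = 2132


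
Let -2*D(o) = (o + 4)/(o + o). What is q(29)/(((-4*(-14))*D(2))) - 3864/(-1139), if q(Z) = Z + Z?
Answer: 48113/23919 ≈ 2.0115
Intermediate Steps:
q(Z) = 2*Z
D(o) = -(4 + o)/(4*o) (D(o) = -(o + 4)/(2*(o + o)) = -(4 + o)/(2*(2*o)) = -(4 + o)*1/(2*o)/2 = -(4 + o)/(4*o))
q(29)/(((-4*(-14))*D(2))) - 3864/(-1139) = (2*29)/(((-4*(-14))*((¼)*(-4 - 1*2)/2))) - 3864/(-1139) = 58/((56*((¼)*(½)*(-4 - 2)))) - 3864*(-1/1139) = 58/((56*((¼)*(½)*(-6)))) + 3864/1139 = 58/((56*(-¾))) + 3864/1139 = 58/(-42) + 3864/1139 = 58*(-1/42) + 3864/1139 = -29/21 + 3864/1139 = 48113/23919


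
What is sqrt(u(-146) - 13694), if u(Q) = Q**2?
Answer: sqrt(7622) ≈ 87.304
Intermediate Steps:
sqrt(u(-146) - 13694) = sqrt((-146)**2 - 13694) = sqrt(21316 - 13694) = sqrt(7622)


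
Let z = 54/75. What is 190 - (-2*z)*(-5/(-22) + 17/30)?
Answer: 262822/1375 ≈ 191.14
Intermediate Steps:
z = 18/25 (z = 54*(1/75) = 18/25 ≈ 0.72000)
190 - (-2*z)*(-5/(-22) + 17/30) = 190 - (-2*18/25)*(-5/(-22) + 17/30) = 190 - (-36)*(-5*(-1/22) + 17*(1/30))/25 = 190 - (-36)*(5/22 + 17/30)/25 = 190 - (-36)*131/(25*165) = 190 - 1*(-1572/1375) = 190 + 1572/1375 = 262822/1375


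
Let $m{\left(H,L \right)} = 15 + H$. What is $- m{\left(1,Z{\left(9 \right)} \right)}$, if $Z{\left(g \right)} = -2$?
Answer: $-16$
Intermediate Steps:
$- m{\left(1,Z{\left(9 \right)} \right)} = - (15 + 1) = \left(-1\right) 16 = -16$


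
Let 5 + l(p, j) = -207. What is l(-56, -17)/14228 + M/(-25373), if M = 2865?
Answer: -11535574/90251761 ≈ -0.12782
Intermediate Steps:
l(p, j) = -212 (l(p, j) = -5 - 207 = -212)
l(-56, -17)/14228 + M/(-25373) = -212/14228 + 2865/(-25373) = -212*1/14228 + 2865*(-1/25373) = -53/3557 - 2865/25373 = -11535574/90251761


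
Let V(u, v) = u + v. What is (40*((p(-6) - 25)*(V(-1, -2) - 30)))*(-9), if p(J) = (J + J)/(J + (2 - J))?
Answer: -368280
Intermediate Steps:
p(J) = J (p(J) = (2*J)/2 = (2*J)*(1/2) = J)
(40*((p(-6) - 25)*(V(-1, -2) - 30)))*(-9) = (40*((-6 - 25)*((-1 - 2) - 30)))*(-9) = (40*(-31*(-3 - 30)))*(-9) = (40*(-31*(-33)))*(-9) = (40*1023)*(-9) = 40920*(-9) = -368280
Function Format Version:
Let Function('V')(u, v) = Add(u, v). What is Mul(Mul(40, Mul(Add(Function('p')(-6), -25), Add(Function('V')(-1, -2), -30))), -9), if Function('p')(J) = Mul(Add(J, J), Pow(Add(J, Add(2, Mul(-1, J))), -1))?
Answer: -368280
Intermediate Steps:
Function('p')(J) = J (Function('p')(J) = Mul(Mul(2, J), Pow(2, -1)) = Mul(Mul(2, J), Rational(1, 2)) = J)
Mul(Mul(40, Mul(Add(Function('p')(-6), -25), Add(Function('V')(-1, -2), -30))), -9) = Mul(Mul(40, Mul(Add(-6, -25), Add(Add(-1, -2), -30))), -9) = Mul(Mul(40, Mul(-31, Add(-3, -30))), -9) = Mul(Mul(40, Mul(-31, -33)), -9) = Mul(Mul(40, 1023), -9) = Mul(40920, -9) = -368280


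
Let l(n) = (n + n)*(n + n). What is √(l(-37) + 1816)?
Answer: 2*√1823 ≈ 85.393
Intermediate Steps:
l(n) = 4*n² (l(n) = (2*n)*(2*n) = 4*n²)
√(l(-37) + 1816) = √(4*(-37)² + 1816) = √(4*1369 + 1816) = √(5476 + 1816) = √7292 = 2*√1823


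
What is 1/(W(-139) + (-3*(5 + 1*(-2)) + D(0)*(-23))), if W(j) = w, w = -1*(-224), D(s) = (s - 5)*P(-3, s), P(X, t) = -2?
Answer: -1/15 ≈ -0.066667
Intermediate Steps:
D(s) = 10 - 2*s (D(s) = (s - 5)*(-2) = (-5 + s)*(-2) = 10 - 2*s)
w = 224
W(j) = 224
1/(W(-139) + (-3*(5 + 1*(-2)) + D(0)*(-23))) = 1/(224 + (-3*(5 + 1*(-2)) + (10 - 2*0)*(-23))) = 1/(224 + (-3*(5 - 2) + (10 + 0)*(-23))) = 1/(224 + (-3*3 + 10*(-23))) = 1/(224 + (-9 - 230)) = 1/(224 - 239) = 1/(-15) = -1/15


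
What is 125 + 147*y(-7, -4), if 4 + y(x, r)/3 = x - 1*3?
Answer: -6049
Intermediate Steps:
y(x, r) = -21 + 3*x (y(x, r) = -12 + 3*(x - 1*3) = -12 + 3*(x - 3) = -12 + 3*(-3 + x) = -12 + (-9 + 3*x) = -21 + 3*x)
125 + 147*y(-7, -4) = 125 + 147*(-21 + 3*(-7)) = 125 + 147*(-21 - 21) = 125 + 147*(-42) = 125 - 6174 = -6049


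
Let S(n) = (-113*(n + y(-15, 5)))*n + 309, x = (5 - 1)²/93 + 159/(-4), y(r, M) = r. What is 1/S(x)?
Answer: -138384/33735320141 ≈ -4.1021e-6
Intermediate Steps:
x = -14723/372 (x = 4²*(1/93) + 159*(-¼) = 16*(1/93) - 159/4 = 16/93 - 159/4 = -14723/372 ≈ -39.578)
S(n) = 309 + n*(1695 - 113*n) (S(n) = (-113*(n - 15))*n + 309 = (-113*(-15 + n))*n + 309 = (1695 - 113*n)*n + 309 = n*(1695 - 113*n) + 309 = 309 + n*(1695 - 113*n))
1/S(x) = 1/(309 - 113*(-14723/372)² + 1695*(-14723/372)) = 1/(309 - 113*216766729/138384 - 8318495/124) = 1/(309 - 24494640377/138384 - 8318495/124) = 1/(-33735320141/138384) = -138384/33735320141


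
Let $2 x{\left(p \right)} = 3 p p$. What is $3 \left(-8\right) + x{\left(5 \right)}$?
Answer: $\frac{27}{2} \approx 13.5$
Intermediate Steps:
$x{\left(p \right)} = \frac{3 p^{2}}{2}$ ($x{\left(p \right)} = \frac{3 p p}{2} = \frac{3 p^{2}}{2}$)
$3 \left(-8\right) + x{\left(5 \right)} = 3 \left(-8\right) + \frac{3 \cdot 5^{2}}{2} = -24 + \frac{3}{2} \cdot 25 = -24 + \frac{75}{2} = \frac{27}{2}$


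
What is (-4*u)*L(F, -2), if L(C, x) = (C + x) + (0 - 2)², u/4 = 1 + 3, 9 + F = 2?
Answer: 320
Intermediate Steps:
F = -7 (F = -9 + 2 = -7)
u = 16 (u = 4*(1 + 3) = 4*4 = 16)
L(C, x) = 4 + C + x (L(C, x) = (C + x) + (-2)² = (C + x) + 4 = 4 + C + x)
(-4*u)*L(F, -2) = (-4*16)*(4 - 7 - 2) = -64*(-5) = 320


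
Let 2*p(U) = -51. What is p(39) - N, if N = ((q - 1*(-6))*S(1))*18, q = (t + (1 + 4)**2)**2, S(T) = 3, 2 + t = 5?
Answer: -85371/2 ≈ -42686.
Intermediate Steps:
t = 3 (t = -2 + 5 = 3)
p(U) = -51/2 (p(U) = (1/2)*(-51) = -51/2)
q = 784 (q = (3 + (1 + 4)**2)**2 = (3 + 5**2)**2 = (3 + 25)**2 = 28**2 = 784)
N = 42660 (N = ((784 - 1*(-6))*3)*18 = ((784 + 6)*3)*18 = (790*3)*18 = 2370*18 = 42660)
p(39) - N = -51/2 - 1*42660 = -51/2 - 42660 = -85371/2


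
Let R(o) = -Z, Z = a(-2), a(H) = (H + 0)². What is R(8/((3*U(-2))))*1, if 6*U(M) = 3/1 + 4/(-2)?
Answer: -4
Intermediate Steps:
a(H) = H²
U(M) = ⅙ (U(M) = (3/1 + 4/(-2))/6 = (3*1 + 4*(-½))/6 = (3 - 2)/6 = (⅙)*1 = ⅙)
Z = 4 (Z = (-2)² = 4)
R(o) = -4 (R(o) = -1*4 = -4)
R(8/((3*U(-2))))*1 = -4*1 = -4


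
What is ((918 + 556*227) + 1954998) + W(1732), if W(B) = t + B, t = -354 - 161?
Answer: 2083345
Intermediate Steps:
t = -515
W(B) = -515 + B
((918 + 556*227) + 1954998) + W(1732) = ((918 + 556*227) + 1954998) + (-515 + 1732) = ((918 + 126212) + 1954998) + 1217 = (127130 + 1954998) + 1217 = 2082128 + 1217 = 2083345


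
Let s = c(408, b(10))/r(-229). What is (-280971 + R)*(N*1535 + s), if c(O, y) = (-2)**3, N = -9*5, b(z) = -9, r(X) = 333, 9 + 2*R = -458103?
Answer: 3910544127847/111 ≈ 3.5230e+10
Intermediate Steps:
R = -229056 (R = -9/2 + (1/2)*(-458103) = -9/2 - 458103/2 = -229056)
N = -45
c(O, y) = -8
s = -8/333 ≈ -0.024024
(-280971 + R)*(N*1535 + s) = (-280971 - 229056)*(-45*1535 - 8/333) = -510027*(-69075 - 8/333) = -510027*(-23001983/333) = 3910544127847/111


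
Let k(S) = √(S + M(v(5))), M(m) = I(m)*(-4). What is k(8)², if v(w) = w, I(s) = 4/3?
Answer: 8/3 ≈ 2.6667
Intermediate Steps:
I(s) = 4/3 (I(s) = 4*(⅓) = 4/3)
M(m) = -16/3 (M(m) = (4/3)*(-4) = -16/3)
k(S) = √(-16/3 + S) (k(S) = √(S - 16/3) = √(-16/3 + S))
k(8)² = (√(-48 + 9*8)/3)² = (√(-48 + 72)/3)² = (√24/3)² = ((2*√6)/3)² = (2*√6/3)² = 8/3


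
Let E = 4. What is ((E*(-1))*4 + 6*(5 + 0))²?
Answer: 196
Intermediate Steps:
((E*(-1))*4 + 6*(5 + 0))² = ((4*(-1))*4 + 6*(5 + 0))² = (-4*4 + 6*5)² = (-16 + 30)² = 14² = 196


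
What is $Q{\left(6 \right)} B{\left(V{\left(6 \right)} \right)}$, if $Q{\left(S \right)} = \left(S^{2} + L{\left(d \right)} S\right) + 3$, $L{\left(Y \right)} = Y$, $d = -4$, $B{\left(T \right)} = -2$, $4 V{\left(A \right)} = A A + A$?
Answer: $-30$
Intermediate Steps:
$V{\left(A \right)} = \frac{A}{4} + \frac{A^{2}}{4}$ ($V{\left(A \right)} = \frac{A A + A}{4} = \frac{A^{2} + A}{4} = \frac{A + A^{2}}{4} = \frac{A}{4} + \frac{A^{2}}{4}$)
$Q{\left(S \right)} = 3 + S^{2} - 4 S$ ($Q{\left(S \right)} = \left(S^{2} - 4 S\right) + 3 = 3 + S^{2} - 4 S$)
$Q{\left(6 \right)} B{\left(V{\left(6 \right)} \right)} = \left(3 + 6^{2} - 24\right) \left(-2\right) = \left(3 + 36 - 24\right) \left(-2\right) = 15 \left(-2\right) = -30$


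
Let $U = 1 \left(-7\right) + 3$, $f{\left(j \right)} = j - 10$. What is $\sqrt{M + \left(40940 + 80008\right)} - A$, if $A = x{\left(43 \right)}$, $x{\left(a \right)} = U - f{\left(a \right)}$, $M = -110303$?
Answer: $37 + \sqrt{10645} \approx 140.17$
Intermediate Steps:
$f{\left(j \right)} = -10 + j$
$U = -4$ ($U = -7 + 3 = -4$)
$x{\left(a \right)} = 6 - a$ ($x{\left(a \right)} = -4 - \left(-10 + a\right) = 6 - a$)
$A = -37$ ($A = 6 - 43 = -37$)
$\sqrt{M + \left(40940 + 80008\right)} - A = \sqrt{-110303 + \left(40940 + 80008\right)} - -37 = \sqrt{-110303 + 120948} + 37 = \sqrt{10645} + 37 = 37 + \sqrt{10645}$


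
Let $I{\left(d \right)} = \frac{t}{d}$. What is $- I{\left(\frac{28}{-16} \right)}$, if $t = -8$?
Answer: $- \frac{32}{7} \approx -4.5714$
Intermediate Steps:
$I{\left(d \right)} = - \frac{8}{d}$
$- I{\left(\frac{28}{-16} \right)} = - \frac{-8}{28 \frac{1}{-16}} = - \frac{-8}{28 \left(- \frac{1}{16}\right)} = - \frac{-8}{- \frac{7}{4}} = - \frac{\left(-8\right) \left(-4\right)}{7} = \left(-1\right) \frac{32}{7} = - \frac{32}{7}$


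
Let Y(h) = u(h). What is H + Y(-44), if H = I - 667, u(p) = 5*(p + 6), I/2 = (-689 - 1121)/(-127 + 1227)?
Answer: -47316/55 ≈ -860.29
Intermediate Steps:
I = -181/55 (I = 2*((-689 - 1121)/(-127 + 1227)) = 2*(-1810/1100) = 2*(-1810*1/1100) = 2*(-181/110) = -181/55 ≈ -3.2909)
u(p) = 30 + 5*p (u(p) = 5*(6 + p) = 30 + 5*p)
Y(h) = 30 + 5*h
H = -36866/55 (H = -181/55 - 667 = -36866/55 ≈ -670.29)
H + Y(-44) = -36866/55 + (30 + 5*(-44)) = -36866/55 + (30 - 220) = -36866/55 - 190 = -47316/55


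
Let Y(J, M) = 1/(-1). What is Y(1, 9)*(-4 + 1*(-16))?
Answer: 20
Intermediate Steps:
Y(J, M) = -1
Y(1, 9)*(-4 + 1*(-16)) = -(-4 + 1*(-16)) = -(-4 - 16) = -1*(-20) = 20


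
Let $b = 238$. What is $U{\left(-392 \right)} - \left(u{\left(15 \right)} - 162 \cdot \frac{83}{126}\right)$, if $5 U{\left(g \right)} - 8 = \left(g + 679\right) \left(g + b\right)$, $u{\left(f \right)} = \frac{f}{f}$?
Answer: $- \frac{61126}{7} \approx -8732.3$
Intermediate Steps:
$u{\left(f \right)} = 1$
$U{\left(g \right)} = \frac{8}{5} + \frac{\left(238 + g\right) \left(679 + g\right)}{5}$ ($U{\left(g \right)} = \frac{8}{5} + \frac{\left(g + 679\right) \left(g + 238\right)}{5} = \frac{8}{5} + \frac{\left(679 + g\right) \left(238 + g\right)}{5} = \frac{8}{5} + \frac{\left(238 + g\right) \left(679 + g\right)}{5}$)
$U{\left(-392 \right)} - \left(u{\left(15 \right)} - 162 \cdot \frac{83}{126}\right) = \left(32322 + \frac{\left(-392\right)^{2}}{5} + \frac{917}{5} \left(-392\right)\right) - \left(1 - 162 \cdot \frac{83}{126}\right) = \left(32322 + \frac{1}{5} \cdot 153664 - \frac{359464}{5}\right) - \left(1 - 162 \cdot 83 \cdot \frac{1}{126}\right) = \left(32322 + \frac{153664}{5} - \frac{359464}{5}\right) - \left(1 - \frac{747}{7}\right) = -8838 - \left(1 - \frac{747}{7}\right) = -8838 - - \frac{740}{7} = -8838 + \frac{740}{7} = - \frac{61126}{7}$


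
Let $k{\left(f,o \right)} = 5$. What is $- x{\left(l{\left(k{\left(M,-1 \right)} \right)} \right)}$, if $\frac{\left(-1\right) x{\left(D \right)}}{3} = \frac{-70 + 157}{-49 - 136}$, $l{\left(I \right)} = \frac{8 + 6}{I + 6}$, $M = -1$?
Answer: $- \frac{261}{185} \approx -1.4108$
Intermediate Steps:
$l{\left(I \right)} = \frac{14}{6 + I}$
$x{\left(D \right)} = \frac{261}{185}$ ($x{\left(D \right)} = - 3 \frac{-70 + 157}{-49 - 136} = - 3 \frac{87}{-185} = - 3 \cdot 87 \left(- \frac{1}{185}\right) = \left(-3\right) \left(- \frac{87}{185}\right) = \frac{261}{185}$)
$- x{\left(l{\left(k{\left(M,-1 \right)} \right)} \right)} = \left(-1\right) \frac{261}{185} = - \frac{261}{185}$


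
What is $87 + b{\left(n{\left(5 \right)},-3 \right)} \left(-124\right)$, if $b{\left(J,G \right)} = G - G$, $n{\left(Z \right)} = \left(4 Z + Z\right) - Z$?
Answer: $87$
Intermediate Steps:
$n{\left(Z \right)} = 4 Z$ ($n{\left(Z \right)} = 5 Z - Z = 4 Z$)
$b{\left(J,G \right)} = 0$
$87 + b{\left(n{\left(5 \right)},-3 \right)} \left(-124\right) = 87 + 0 \left(-124\right) = 87 + 0 = 87$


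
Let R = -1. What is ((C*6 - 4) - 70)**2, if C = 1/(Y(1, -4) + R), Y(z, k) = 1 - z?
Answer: 6400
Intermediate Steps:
C = -1 (C = 1/((1 - 1*1) - 1) = 1/((1 - 1) - 1) = 1/(0 - 1) = 1/(-1) = -1)
((C*6 - 4) - 70)**2 = ((-1*6 - 4) - 70)**2 = ((-6 - 4) - 70)**2 = (-10 - 70)**2 = (-80)**2 = 6400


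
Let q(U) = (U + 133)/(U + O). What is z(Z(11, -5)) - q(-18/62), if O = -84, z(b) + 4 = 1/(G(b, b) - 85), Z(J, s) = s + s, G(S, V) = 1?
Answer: -59445/24388 ≈ -2.4375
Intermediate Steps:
Z(J, s) = 2*s
z(b) = -337/84 (z(b) = -4 + 1/(1 - 85) = -4 + 1/(-84) = -4 - 1/84 = -337/84)
q(U) = (133 + U)/(-84 + U) (q(U) = (U + 133)/(U - 84) = (133 + U)/(-84 + U))
z(Z(11, -5)) - q(-18/62) = -337/84 - (133 - 18/62)/(-84 - 18/62) = -337/84 - (133 - 18*1/62)/(-84 - 18*1/62) = -337/84 - (133 - 9/31)/(-84 - 9/31) = -337/84 - 4114/((-2613/31)*31) = -337/84 - (-31)*4114/(2613*31) = -337/84 - 1*(-4114/2613) = -337/84 + 4114/2613 = -59445/24388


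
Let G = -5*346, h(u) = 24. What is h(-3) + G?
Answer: -1706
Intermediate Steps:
G = -1730
h(-3) + G = 24 - 1730 = -1706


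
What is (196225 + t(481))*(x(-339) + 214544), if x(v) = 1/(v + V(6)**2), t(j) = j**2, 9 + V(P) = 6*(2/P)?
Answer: 13301721349887/145 ≈ 9.1736e+10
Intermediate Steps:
V(P) = -9 + 12/P (V(P) = -9 + 6*(2/P) = -9 + 12/P)
x(v) = 1/(49 + v) (x(v) = 1/(v + (-9 + 12/6)**2) = 1/(v + (-9 + 12*(1/6))**2) = 1/(v + (-9 + 2)**2) = 1/(v + (-7)**2) = 1/(v + 49) = 1/(49 + v))
(196225 + t(481))*(x(-339) + 214544) = (196225 + 481**2)*(1/(49 - 339) + 214544) = (196225 + 231361)*(1/(-290) + 214544) = 427586*(-1/290 + 214544) = 427586*(62217759/290) = 13301721349887/145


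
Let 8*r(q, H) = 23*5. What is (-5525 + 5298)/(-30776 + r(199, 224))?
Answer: 1816/246093 ≈ 0.0073793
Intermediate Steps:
r(q, H) = 115/8 (r(q, H) = (23*5)/8 = (⅛)*115 = 115/8)
(-5525 + 5298)/(-30776 + r(199, 224)) = (-5525 + 5298)/(-30776 + 115/8) = -227/(-246093/8) = -227*(-8/246093) = 1816/246093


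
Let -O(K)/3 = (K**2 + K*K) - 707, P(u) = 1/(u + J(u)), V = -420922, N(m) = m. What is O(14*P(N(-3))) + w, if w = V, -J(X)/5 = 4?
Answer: -221546905/529 ≈ -4.1880e+5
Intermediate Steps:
J(X) = -20 (J(X) = -5*4 = -20)
P(u) = 1/(-20 + u) (P(u) = 1/(u - 20) = 1/(-20 + u))
w = -420922
O(K) = 2121 - 6*K**2 (O(K) = -3*((K**2 + K*K) - 707) = -3*((K**2 + K**2) - 707) = -3*(2*K**2 - 707) = -3*(-707 + 2*K**2) = 2121 - 6*K**2)
O(14*P(N(-3))) + w = (2121 - 6*196/(-20 - 3)**2) - 420922 = (2121 - 6*(14/(-23))**2) - 420922 = (2121 - 6*(14*(-1/23))**2) - 420922 = (2121 - 6*(-14/23)**2) - 420922 = (2121 - 6*196/529) - 420922 = (2121 - 1176/529) - 420922 = 1120833/529 - 420922 = -221546905/529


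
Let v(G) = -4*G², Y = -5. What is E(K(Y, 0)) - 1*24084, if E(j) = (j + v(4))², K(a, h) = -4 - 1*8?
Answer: -18308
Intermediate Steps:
K(a, h) = -12 (K(a, h) = -4 - 8 = -12)
E(j) = (-64 + j)² (E(j) = (j - 4*4²)² = (j - 4*16)² = (j - 64)² = (-64 + j)²)
E(K(Y, 0)) - 1*24084 = (-64 - 12)² - 1*24084 = (-76)² - 24084 = 5776 - 24084 = -18308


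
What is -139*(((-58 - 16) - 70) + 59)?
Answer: 11815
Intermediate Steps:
-139*(((-58 - 16) - 70) + 59) = -139*((-74 - 70) + 59) = -139*(-144 + 59) = -139*(-85) = 11815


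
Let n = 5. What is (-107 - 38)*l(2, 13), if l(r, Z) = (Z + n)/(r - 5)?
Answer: 870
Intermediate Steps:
l(r, Z) = (5 + Z)/(-5 + r) (l(r, Z) = (Z + 5)/(r - 5) = (5 + Z)/(-5 + r))
(-107 - 38)*l(2, 13) = (-107 - 38)*((5 + 13)/(-5 + 2)) = -145*18/(-3) = -(-145)*18/3 = -145*(-6) = 870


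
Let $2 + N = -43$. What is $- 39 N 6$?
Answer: $10530$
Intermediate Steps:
$N = -45$ ($N = -2 - 43 = -45$)
$- 39 N 6 = \left(-39\right) \left(-45\right) 6 = 1755 \cdot 6 = 10530$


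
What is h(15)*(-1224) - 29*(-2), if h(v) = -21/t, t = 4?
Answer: 6484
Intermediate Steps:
h(v) = -21/4
h(15)*(-1224) - 29*(-2) = -21/4*(-1224) - 29*(-2) = 6426 + 58 = 6484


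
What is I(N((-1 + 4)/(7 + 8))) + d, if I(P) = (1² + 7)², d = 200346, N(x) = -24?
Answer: 200410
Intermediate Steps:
I(P) = 64 (I(P) = (1 + 7)² = 8² = 64)
I(N((-1 + 4)/(7 + 8))) + d = 64 + 200346 = 200410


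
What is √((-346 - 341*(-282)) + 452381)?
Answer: √548197 ≈ 740.40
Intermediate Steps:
√((-346 - 341*(-282)) + 452381) = √((-346 + 96162) + 452381) = √(95816 + 452381) = √548197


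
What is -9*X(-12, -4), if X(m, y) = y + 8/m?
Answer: 42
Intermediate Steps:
-9*X(-12, -4) = -9*(-4 + 8/(-12)) = -9*(-4 + 8*(-1/12)) = -9*(-4 - ⅔) = -9*(-14/3) = 42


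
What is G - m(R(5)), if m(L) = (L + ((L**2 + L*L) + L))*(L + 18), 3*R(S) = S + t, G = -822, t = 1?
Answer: -1062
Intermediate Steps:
R(S) = 1/3 + S/3 (R(S) = (S + 1)/3 = (1 + S)/3 = 1/3 + S/3)
m(L) = (18 + L)*(2*L + 2*L**2) (m(L) = (L + ((L**2 + L**2) + L))*(18 + L) = (L + (2*L**2 + L))*(18 + L) = (L + (L + 2*L**2))*(18 + L) = (2*L + 2*L**2)*(18 + L) = (18 + L)*(2*L + 2*L**2))
G - m(R(5)) = -822 - 2*(1/3 + (1/3)*5)*(18 + (1/3 + (1/3)*5)**2 + 19*(1/3 + (1/3)*5)) = -822 - 2*(1/3 + 5/3)*(18 + (1/3 + 5/3)**2 + 19*(1/3 + 5/3)) = -822 - 2*2*(18 + 2**2 + 19*2) = -822 - 2*2*(18 + 4 + 38) = -822 - 2*2*60 = -822 - 1*240 = -822 - 240 = -1062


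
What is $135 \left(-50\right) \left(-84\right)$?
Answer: $567000$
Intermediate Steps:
$135 \left(-50\right) \left(-84\right) = \left(-6750\right) \left(-84\right) = 567000$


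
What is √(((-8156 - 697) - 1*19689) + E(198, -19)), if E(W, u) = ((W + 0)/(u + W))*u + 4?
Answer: 16*I*√3574451/179 ≈ 168.99*I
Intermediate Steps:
E(W, u) = 4 + W*u/(W + u) (E(W, u) = (W/(W + u))*u + 4 = W*u/(W + u) + 4 = 4 + W*u/(W + u))
√(((-8156 - 697) - 1*19689) + E(198, -19)) = √(((-8156 - 697) - 1*19689) + (4*198 + 4*(-19) + 198*(-19))/(198 - 19)) = √((-8853 - 19689) + (792 - 76 - 3762)/179) = √(-28542 + (1/179)*(-3046)) = √(-28542 - 3046/179) = √(-5112064/179) = 16*I*√3574451/179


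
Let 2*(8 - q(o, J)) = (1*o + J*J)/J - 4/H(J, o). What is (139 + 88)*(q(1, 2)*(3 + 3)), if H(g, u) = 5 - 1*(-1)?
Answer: 19295/2 ≈ 9647.5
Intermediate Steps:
H(g, u) = 6 (H(g, u) = 5 + 1 = 6)
q(o, J) = 25/3 - (o + J²)/(2*J) (q(o, J) = 8 - ((1*o + J*J)/J - 4/6)/2 = 8 - ((o + J²)/J - 4*⅙)/2 = 8 - ((o + J²)/J - ⅔)/2 = 8 - (-⅔ + (o + J²)/J)/2 = 8 + (⅓ - (o + J²)/(2*J)) = 25/3 - (o + J²)/(2*J))
(139 + 88)*(q(1, 2)*(3 + 3)) = (139 + 88)*((25/3 - ½*2 - ½*1/2)*(3 + 3)) = 227*((25/3 - 1 - ½*1*½)*6) = 227*((25/3 - 1 - ¼)*6) = 227*((85/12)*6) = 227*(85/2) = 19295/2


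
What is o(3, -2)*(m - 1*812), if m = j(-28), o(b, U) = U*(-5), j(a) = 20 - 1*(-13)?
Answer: -7790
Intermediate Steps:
j(a) = 33 (j(a) = 20 + 13 = 33)
o(b, U) = -5*U
m = 33
o(3, -2)*(m - 1*812) = (-5*(-2))*(33 - 1*812) = 10*(33 - 812) = 10*(-779) = -7790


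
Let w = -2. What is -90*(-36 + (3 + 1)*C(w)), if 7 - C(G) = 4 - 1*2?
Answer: 1440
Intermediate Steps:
C(G) = 5 (C(G) = 7 - (4 - 1*2) = 7 - (4 - 2) = 7 - 1*2 = 7 - 2 = 5)
-90*(-36 + (3 + 1)*C(w)) = -90*(-36 + (3 + 1)*5) = -90*(-36 + 4*5) = -90*(-36 + 20) = -90*(-16) = 1440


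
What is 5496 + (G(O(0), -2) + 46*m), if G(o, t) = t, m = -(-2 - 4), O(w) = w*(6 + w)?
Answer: 5770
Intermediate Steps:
m = 6 (m = -1*(-6) = 6)
5496 + (G(O(0), -2) + 46*m) = 5496 + (-2 + 46*6) = 5496 + (-2 + 276) = 5496 + 274 = 5770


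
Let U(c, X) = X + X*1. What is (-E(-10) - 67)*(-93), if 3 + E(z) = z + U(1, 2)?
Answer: 5394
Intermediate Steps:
U(c, X) = 2*X (U(c, X) = X + X = 2*X)
E(z) = 1 + z (E(z) = -3 + (z + 2*2) = -3 + (z + 4) = -3 + (4 + z) = 1 + z)
(-E(-10) - 67)*(-93) = (-(1 - 10) - 67)*(-93) = (-1*(-9) - 67)*(-93) = (9 - 67)*(-93) = -58*(-93) = 5394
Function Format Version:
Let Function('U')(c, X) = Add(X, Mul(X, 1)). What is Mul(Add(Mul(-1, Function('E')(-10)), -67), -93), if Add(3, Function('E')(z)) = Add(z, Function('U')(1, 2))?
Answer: 5394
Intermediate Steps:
Function('U')(c, X) = Mul(2, X) (Function('U')(c, X) = Add(X, X) = Mul(2, X))
Function('E')(z) = Add(1, z) (Function('E')(z) = Add(-3, Add(z, Mul(2, 2))) = Add(-3, Add(z, 4)) = Add(-3, Add(4, z)) = Add(1, z))
Mul(Add(Mul(-1, Function('E')(-10)), -67), -93) = Mul(Add(Mul(-1, Add(1, -10)), -67), -93) = Mul(Add(Mul(-1, -9), -67), -93) = Mul(Add(9, -67), -93) = Mul(-58, -93) = 5394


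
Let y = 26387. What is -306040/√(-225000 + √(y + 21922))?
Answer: 306040*I/√(225000 - √48309) ≈ 645.5*I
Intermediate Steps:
-306040/√(-225000 + √(y + 21922)) = -306040/√(-225000 + √(26387 + 21922)) = -306040/√(-225000 + √48309)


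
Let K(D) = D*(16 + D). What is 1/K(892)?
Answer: 1/809936 ≈ 1.2347e-6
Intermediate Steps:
1/K(892) = 1/(892*(16 + 892)) = 1/(892*908) = 1/809936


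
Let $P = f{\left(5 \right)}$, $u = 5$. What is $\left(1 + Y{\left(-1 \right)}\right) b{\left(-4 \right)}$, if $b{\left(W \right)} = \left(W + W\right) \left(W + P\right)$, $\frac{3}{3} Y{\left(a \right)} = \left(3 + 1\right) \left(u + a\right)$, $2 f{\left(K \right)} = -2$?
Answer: $680$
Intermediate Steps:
$f{\left(K \right)} = -1$ ($f{\left(K \right)} = \frac{1}{2} \left(-2\right) = -1$)
$Y{\left(a \right)} = 20 + 4 a$ ($Y{\left(a \right)} = \left(3 + 1\right) \left(5 + a\right) = 4 \left(5 + a\right) = 20 + 4 a$)
$P = -1$
$b{\left(W \right)} = 2 W \left(-1 + W\right)$ ($b{\left(W \right)} = \left(W + W\right) \left(W - 1\right) = 2 W \left(-1 + W\right)$)
$\left(1 + Y{\left(-1 \right)}\right) b{\left(-4 \right)} = \left(1 + \left(20 + 4 \left(-1\right)\right)\right) 2 \left(-4\right) \left(-1 - 4\right) = \left(1 + \left(20 - 4\right)\right) 2 \left(-4\right) \left(-5\right) = \left(1 + 16\right) 40 = 17 \cdot 40 = 680$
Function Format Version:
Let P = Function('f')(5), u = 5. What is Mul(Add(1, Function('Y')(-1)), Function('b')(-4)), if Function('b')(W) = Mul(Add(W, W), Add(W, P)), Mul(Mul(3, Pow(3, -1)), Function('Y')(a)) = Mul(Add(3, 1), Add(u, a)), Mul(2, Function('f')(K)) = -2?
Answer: 680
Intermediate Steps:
Function('f')(K) = -1 (Function('f')(K) = Mul(Rational(1, 2), -2) = -1)
Function('Y')(a) = Add(20, Mul(4, a)) (Function('Y')(a) = Mul(Add(3, 1), Add(5, a)) = Mul(4, Add(5, a)) = Add(20, Mul(4, a)))
P = -1
Function('b')(W) = Mul(2, W, Add(-1, W)) (Function('b')(W) = Mul(Add(W, W), Add(W, -1)) = Mul(Mul(2, W), Add(-1, W)) = Mul(2, W, Add(-1, W)))
Mul(Add(1, Function('Y')(-1)), Function('b')(-4)) = Mul(Add(1, Add(20, Mul(4, -1))), Mul(2, -4, Add(-1, -4))) = Mul(Add(1, Add(20, -4)), Mul(2, -4, -5)) = Mul(Add(1, 16), 40) = Mul(17, 40) = 680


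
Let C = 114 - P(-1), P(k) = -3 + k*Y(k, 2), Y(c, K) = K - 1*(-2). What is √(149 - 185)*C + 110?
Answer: 110 + 726*I ≈ 110.0 + 726.0*I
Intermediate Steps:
Y(c, K) = 2 + K (Y(c, K) = K + 2 = 2 + K)
P(k) = -3 + 4*k (P(k) = -3 + k*(2 + 2) = -3 + k*4 = -3 + 4*k)
C = 121 (C = 114 - (-3 + 4*(-1)) = 114 - (-3 - 4) = 114 - 1*(-7) = 114 + 7 = 121)
√(149 - 185)*C + 110 = √(149 - 185)*121 + 110 = √(-36)*121 + 110 = (6*I)*121 + 110 = 726*I + 110 = 110 + 726*I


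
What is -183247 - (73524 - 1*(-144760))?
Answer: -401531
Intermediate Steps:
-183247 - (73524 - 1*(-144760)) = -183247 - (73524 + 144760) = -183247 - 1*218284 = -183247 - 218284 = -401531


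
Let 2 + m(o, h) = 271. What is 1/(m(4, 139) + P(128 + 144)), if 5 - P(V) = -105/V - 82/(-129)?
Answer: 35088/9605353 ≈ 0.0036530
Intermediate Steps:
P(V) = 563/129 + 105/V (P(V) = 5 - (-105/V - 82/(-129)) = 5 - (-105/V - 82*(-1/129)) = 5 - (-105/V + 82/129) = 5 - (82/129 - 105/V) = 5 + (-82/129 + 105/V) = 563/129 + 105/V)
m(o, h) = 269 (m(o, h) = -2 + 271 = 269)
1/(m(4, 139) + P(128 + 144)) = 1/(269 + (563/129 + 105/(128 + 144))) = 1/(269 + (563/129 + 105/272)) = 1/(269 + 166681/35088) = 1/(9605353/35088) = 35088/9605353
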